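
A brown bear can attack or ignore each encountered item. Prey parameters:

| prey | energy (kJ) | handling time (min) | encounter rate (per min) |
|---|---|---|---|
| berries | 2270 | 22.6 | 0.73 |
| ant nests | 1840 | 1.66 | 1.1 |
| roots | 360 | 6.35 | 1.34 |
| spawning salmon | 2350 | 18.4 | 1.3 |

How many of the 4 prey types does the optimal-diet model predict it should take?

1

Rank by E/h (kJ/min): ant nests 1.11e+03, spawning salmon 128, berries 100, roots 56.7. Include each in turn until the next type's E/h falls below the running intake rate.
Rate on top 1: 716.2. spawning salmon: 128 < 716.2 → exclude; stop.
Optimal diet: ant nests — 1 of 4 types.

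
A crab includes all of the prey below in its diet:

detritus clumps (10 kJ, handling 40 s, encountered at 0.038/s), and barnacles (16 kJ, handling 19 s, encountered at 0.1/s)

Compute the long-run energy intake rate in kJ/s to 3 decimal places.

R = (0.038×10 + 0.1×16) / (1 + 0.038×40 + 0.1×19) = 1.98/4.42 = 0.448 kJ/s.

0.448 kJ/s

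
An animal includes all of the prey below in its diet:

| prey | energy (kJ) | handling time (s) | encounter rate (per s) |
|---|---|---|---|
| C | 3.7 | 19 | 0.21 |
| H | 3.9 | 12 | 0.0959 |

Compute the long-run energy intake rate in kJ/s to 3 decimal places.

0.187 kJ/s

R = (0.21×3.7 + 0.0959×3.9) / (1 + 0.21×19 + 0.0959×12) = 1.151/6.141 = 0.1874 kJ/s.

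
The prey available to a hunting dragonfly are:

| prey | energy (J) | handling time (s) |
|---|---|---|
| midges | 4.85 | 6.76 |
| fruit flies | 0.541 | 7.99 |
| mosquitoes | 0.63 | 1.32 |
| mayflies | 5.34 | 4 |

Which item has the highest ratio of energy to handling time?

In descending order of E/h:
mayflies: 5.34/4 = 1.33 J/s
midges: 4.85/6.76 = 0.717 J/s
mosquitoes: 0.63/1.32 = 0.477 J/s
fruit flies: 0.541/7.99 = 0.0677 J/s

mayflies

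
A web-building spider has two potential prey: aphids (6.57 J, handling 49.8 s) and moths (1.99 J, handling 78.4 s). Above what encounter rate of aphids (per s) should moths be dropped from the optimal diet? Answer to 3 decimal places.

At the threshold, the rate on aphids alone equals the profitability of moths: λ·6.57/(1 + λ·49.8) = 1.99/78.4 = 0.02538.
Rearranging, λ(6.57 − 0.02538×49.8) = 0.02538, so λ = 0.02538/5.306 = 0.004784 per s.

0.005 per s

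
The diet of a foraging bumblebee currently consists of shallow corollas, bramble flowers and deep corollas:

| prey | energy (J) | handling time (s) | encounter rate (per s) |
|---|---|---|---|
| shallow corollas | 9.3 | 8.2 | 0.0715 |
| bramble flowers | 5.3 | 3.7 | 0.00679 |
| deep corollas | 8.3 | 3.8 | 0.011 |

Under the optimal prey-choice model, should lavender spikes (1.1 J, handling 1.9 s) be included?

Intake rate on the current diet: R = (0.0715×9.3 + 0.00679×5.3 + 0.011×8.3) / (1 + 0.0715×8.2 + 0.00679×3.7 + 0.011×3.8) = 0.7922/1.653 = 0.4792 J/s.
Profitability of lavender spikes: 1.1/1.9 = 0.5789 J/s.
0.5789 > 0.4792, so adding lavender spikes raises the average — include it.

Yes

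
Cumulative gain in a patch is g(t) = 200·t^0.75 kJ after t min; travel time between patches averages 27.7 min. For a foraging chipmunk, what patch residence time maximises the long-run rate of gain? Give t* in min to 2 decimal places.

83.10 min

By the marginal value theorem, leave when the instantaneous gain rate g'(t) equals the habitat-wide average g(t)/(T + t).
g'(t) = 0.75·200·t^-0.25. Setting 0.75·200·t^-0.25 = 200·t^0.75/(27.7+t) gives 0.75(27.7+t) = t, so 0.25·t = 0.75×27.7.
t* = 0.75×27.7/0.25 = 83.1 min.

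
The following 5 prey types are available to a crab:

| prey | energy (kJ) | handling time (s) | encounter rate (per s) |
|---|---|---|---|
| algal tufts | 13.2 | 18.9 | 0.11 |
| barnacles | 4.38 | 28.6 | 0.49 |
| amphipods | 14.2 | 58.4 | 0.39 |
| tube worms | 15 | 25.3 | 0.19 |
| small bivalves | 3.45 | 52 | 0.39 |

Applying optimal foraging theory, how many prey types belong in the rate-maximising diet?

2

E/h in descending order: algal tufts 0.698, tube worms 0.593, amphipods 0.243, barnacles 0.153, small bivalves 0.0663 kJ/s. The optimal diet is the largest prefix of this list for which every included type satisfies E_i/h_i > R on the types above it.
Rate on top 1: 0.4716. tube worms: 0.593 > 0.4716 → include.
Rate on top 2: 0.5455. amphipods: 0.243 < 0.5455 → exclude; stop.
Optimal diet: algal tufts, tube worms — 2 of 5 types.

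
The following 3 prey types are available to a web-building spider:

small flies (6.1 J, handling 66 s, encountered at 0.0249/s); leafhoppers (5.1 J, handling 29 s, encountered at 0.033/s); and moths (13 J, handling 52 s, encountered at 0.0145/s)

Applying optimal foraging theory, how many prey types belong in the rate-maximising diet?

2

Profitabilities (E/h, J/s): moths 0.25, leafhoppers 0.176, small flies 0.0924. Add prey in this order while the next type's profitability exceeds the intake rate on those already taken.
Rate on top 1: 0.1075. leafhoppers: 0.176 > 0.1075 → include.
Rate on top 2: 0.1316. small flies: 0.0924 < 0.1316 → exclude; stop.
Optimal diet: moths, leafhoppers — 2 of 3 types.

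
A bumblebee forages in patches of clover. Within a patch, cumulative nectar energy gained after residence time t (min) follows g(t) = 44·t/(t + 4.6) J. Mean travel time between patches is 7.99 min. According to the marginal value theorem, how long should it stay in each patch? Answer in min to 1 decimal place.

6.1 min

Maximise g(t)/(T+t): set derivative to zero → g'(t)(T+t) = g(t).
g'(t) = 44·4.6/(t + 4.6)². Setting 44·4.6/(t+4.6)² = 44t/[(t+4.6)(7.99+t)] gives 4.6(7.99+t) = t(t+4.6), so t² = 4.6×7.99 = 36.75.
t* = √36.75 = 6.063 min.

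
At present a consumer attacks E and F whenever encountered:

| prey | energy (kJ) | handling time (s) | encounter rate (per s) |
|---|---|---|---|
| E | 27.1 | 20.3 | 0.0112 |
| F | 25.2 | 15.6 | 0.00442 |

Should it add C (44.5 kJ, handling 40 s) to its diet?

Current rate: (0.0112×27.1 + 0.00442×25.2)/(1 + 0.0112×20.3 + 0.00442×15.6) = 0.3201 kJ/s.
Profitability of C: 44.5/40 = 1.113 kJ/s.
Since 1.113 > R, including C increases the long-run rate.

Yes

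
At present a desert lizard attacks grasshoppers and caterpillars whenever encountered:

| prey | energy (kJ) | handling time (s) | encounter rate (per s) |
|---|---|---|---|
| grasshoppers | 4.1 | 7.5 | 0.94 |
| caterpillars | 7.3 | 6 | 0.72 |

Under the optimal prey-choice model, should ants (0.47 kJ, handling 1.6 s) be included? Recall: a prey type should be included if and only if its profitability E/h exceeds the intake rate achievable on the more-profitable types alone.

Current rate: (0.94×4.1 + 0.72×7.3)/(1 + 0.94×7.5 + 0.72×6) = 0.7365 kJ/s.
Profitability of ants: 0.47/1.6 = 0.2937 kJ/s.
0.2937 < 0.7365, so adding ants would lower the average — exclude it.

No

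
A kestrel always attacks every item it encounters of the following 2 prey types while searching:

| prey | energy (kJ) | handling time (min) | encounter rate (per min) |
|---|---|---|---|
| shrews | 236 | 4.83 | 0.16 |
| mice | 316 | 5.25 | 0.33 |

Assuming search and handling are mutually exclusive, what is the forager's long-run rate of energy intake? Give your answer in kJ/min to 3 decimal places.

R = (0.16×236 + 0.33×316) / (1 + 0.16×4.83 + 0.33×5.25) = 142/3.505 = 40.52 kJ/min.

40.521 kJ/min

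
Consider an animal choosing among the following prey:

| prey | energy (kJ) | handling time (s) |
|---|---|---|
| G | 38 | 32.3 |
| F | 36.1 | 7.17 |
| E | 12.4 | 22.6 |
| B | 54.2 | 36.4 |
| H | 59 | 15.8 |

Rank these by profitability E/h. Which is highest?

In descending order of E/h:
F: 36.1/7.17 = 5.03 kJ/s
H: 59/15.8 = 3.73 kJ/s
B: 54.2/36.4 = 1.49 kJ/s
G: 38/32.3 = 1.18 kJ/s
E: 12.4/22.6 = 0.549 kJ/s

F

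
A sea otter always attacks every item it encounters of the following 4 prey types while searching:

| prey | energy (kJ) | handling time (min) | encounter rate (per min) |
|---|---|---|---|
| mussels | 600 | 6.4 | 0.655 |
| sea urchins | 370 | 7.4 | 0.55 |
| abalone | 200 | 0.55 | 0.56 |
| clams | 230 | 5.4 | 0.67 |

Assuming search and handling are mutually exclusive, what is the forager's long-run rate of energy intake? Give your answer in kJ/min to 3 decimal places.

R = (0.655×600 + 0.55×370 + 0.56×200 + 0.67×230) / (1 + 0.655×6.4 + 0.55×7.4 + 0.56×0.55 + 0.67×5.4) = 862.6/13.19 = 65.41 kJ/min.

65.408 kJ/min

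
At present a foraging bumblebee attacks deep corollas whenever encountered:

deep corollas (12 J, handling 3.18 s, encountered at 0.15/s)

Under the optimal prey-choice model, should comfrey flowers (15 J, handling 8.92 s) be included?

Current rate: (0.15×12)/(1 + 0.15×3.18) = 1.219 J/s.
comfrey flowers: E/h = 15/8.92 = 1.682 J/s.
Since 1.682 > R, including comfrey flowers increases the long-run rate.

Yes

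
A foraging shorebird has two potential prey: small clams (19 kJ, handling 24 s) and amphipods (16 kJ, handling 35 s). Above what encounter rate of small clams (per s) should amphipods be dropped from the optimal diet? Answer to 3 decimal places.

At the threshold, the rate on small clams alone equals the profitability of amphipods: λ·19/(1 + λ·24) = 16/35 = 0.4571.
Rearranging, λ(19 − 0.4571×24) = 0.4571, so λ = 0.4571/8.029 = 0.05694 per s.

0.057 per s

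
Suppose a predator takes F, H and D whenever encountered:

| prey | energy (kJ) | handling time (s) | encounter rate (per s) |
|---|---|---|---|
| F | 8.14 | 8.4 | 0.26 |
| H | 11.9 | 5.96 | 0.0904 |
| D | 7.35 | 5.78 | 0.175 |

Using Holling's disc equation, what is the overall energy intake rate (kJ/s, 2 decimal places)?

0.95 kJ/s

R = (0.26×8.14 + 0.0904×11.9 + 0.175×7.35) / (1 + 0.26×8.4 + 0.0904×5.96 + 0.175×5.78) = 4.478/4.734 = 0.946 kJ/s.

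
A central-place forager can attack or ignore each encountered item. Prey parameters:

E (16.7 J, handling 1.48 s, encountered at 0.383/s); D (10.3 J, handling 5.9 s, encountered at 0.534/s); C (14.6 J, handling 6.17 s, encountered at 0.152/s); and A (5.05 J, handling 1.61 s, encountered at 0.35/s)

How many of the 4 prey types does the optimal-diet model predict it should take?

1

E/h in descending order: E 11.3, A 3.14, C 2.37, D 1.75 J/s. The optimal diet is the largest prefix of this list for which every included type satisfies E_i/h_i > R on the types above it.
Rate on top 1: 4.082. A: 3.14 < 4.082 → exclude; stop.
Optimal diet: E — 1 of 4 types.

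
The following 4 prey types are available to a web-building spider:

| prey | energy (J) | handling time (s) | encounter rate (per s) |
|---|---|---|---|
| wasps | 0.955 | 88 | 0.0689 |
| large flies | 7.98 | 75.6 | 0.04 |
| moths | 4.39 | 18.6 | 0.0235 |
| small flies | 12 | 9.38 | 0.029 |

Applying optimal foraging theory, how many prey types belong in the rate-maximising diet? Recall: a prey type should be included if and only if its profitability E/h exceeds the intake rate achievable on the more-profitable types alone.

1

E/h in descending order: small flies 1.28, moths 0.236, large flies 0.106, wasps 0.0109 J/s. The optimal diet is the largest prefix of this list for which every included type satisfies E_i/h_i > R on the types above it.
Rate on top 1: 0.2736. moths: 0.236 < 0.2736 → exclude; stop.
Optimal diet: small flies — 1 of 4 types.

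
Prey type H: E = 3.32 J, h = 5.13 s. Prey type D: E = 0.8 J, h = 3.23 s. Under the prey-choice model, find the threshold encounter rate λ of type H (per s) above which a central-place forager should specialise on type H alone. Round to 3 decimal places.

At the threshold, the rate on type H alone equals the profitability of type D: λ·3.32/(1 + λ·5.13) = 0.8/3.23 = 0.2477.
Rearranging, λ(3.32 − 0.2477×5.13) = 0.2477, so λ = 0.2477/2.049 = 0.1209 per s.

0.121 per s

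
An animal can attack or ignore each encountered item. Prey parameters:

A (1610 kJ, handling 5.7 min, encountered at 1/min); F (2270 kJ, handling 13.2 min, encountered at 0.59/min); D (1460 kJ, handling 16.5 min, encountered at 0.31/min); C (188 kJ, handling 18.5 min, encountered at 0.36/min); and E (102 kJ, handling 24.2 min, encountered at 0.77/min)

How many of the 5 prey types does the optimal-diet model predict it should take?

1

Profitabilities (E/h, kJ/min): A 282, F 172, D 88.5, C 10.2, E 4.21. Add prey in this order while the next type's profitability exceeds the intake rate on those already taken.
Rate on top 1: 240.3. F: 172 < 240.3 → exclude; stop.
Optimal diet: A — 1 of 5 types.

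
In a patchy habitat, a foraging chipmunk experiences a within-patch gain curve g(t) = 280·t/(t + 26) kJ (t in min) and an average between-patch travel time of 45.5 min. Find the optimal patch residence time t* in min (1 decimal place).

Maximise g(t)/(T+t): set derivative to zero → g'(t)(T+t) = g(t).
g'(t) = 280·26/(t + 26)². Setting 280·26/(t+26)² = 280t/[(t+26)(45.5+t)] gives 26(45.5+t) = t(t+26), so t² = 26×45.5 = 1183.
t* = √1183 = 34.39 min.

34.4 min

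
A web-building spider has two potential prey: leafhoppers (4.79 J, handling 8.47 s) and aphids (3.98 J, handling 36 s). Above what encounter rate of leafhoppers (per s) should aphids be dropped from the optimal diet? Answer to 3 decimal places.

0.029 per s

At the threshold, the rate on leafhoppers alone equals the profitability of aphids: λ·4.79/(1 + λ·8.47) = 3.98/36 = 0.1106.
Rearranging, λ(4.79 − 0.1106×8.47) = 0.1106, so λ = 0.1106/3.854 = 0.02869 per s.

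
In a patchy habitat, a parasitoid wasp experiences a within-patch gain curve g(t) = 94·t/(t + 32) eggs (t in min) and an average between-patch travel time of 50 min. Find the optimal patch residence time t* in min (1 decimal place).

40.0 min

Optimal t* satisfies g'(t*) = g(t*)/(T + t*).
g'(t) = 94·32/(t + 32)². Setting 94·32/(t+32)² = 94t/[(t+32)(50+t)] gives 32(50+t) = t(t+32), so t² = 32×50 = 1600.
t* = √1600 = 40 min.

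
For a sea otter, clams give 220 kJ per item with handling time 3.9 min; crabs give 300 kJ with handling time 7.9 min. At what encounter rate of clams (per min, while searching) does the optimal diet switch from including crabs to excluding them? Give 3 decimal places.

Drop crabs once their profitability E₂/h₂ falls below the rate achievable on clams alone: E₂/h₂ = λE₁/(1 + λh₁).
Solve for λ: λE₁h₂ = E₂(1 + λh₁) → λ(E₁h₂ − E₂h₁) = E₂ → λ = E₂/(E₁h₂ − E₂h₁).
λ = 300/(220×7.9 − 300×3.9) = 300/568 = 0.5282 per min.

0.528 per min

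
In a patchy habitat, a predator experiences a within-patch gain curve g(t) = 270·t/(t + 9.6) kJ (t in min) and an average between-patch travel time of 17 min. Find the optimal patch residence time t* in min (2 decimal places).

12.77 min

By the marginal value theorem, leave when the instantaneous gain rate g'(t) equals the habitat-wide average g(t)/(T + t).
g'(t) = 270·9.6/(t + 9.6)². Setting 270·9.6/(t+9.6)² = 270t/[(t+9.6)(17+t)] gives 9.6(17+t) = t(t+9.6), so t² = 9.6×17 = 163.2.
t* = √163.2 = 12.77 min.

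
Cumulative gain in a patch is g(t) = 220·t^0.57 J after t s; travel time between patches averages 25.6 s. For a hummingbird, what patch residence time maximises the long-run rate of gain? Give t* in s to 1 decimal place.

33.9 s

Maximise g(t)/(T+t): set derivative to zero → g'(t)(T+t) = g(t).
g'(t) = 0.57·220·t^-0.43. Setting 0.57·220·t^-0.43 = 220·t^0.57/(25.6+t) gives 0.57(25.6+t) = t, so 0.43·t = 0.57×25.6.
t* = 0.57×25.6/0.43 = 33.93 s.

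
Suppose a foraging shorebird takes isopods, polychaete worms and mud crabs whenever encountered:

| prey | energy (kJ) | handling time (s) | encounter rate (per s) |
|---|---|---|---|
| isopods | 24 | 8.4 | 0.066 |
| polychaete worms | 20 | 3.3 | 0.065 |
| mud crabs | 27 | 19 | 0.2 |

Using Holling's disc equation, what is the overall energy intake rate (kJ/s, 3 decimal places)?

R = Σλ_iE_i / (1 + Σλ_ih_i)
Numerator: 0.066×24 + 0.065×20 + 0.2×27 = 8.284
Denominator: 1 + 0.066×8.4 + 0.065×3.3 + 0.2×19 = 5.569
R = 8.284/5.569 = 1.488 kJ/s

1.488 kJ/s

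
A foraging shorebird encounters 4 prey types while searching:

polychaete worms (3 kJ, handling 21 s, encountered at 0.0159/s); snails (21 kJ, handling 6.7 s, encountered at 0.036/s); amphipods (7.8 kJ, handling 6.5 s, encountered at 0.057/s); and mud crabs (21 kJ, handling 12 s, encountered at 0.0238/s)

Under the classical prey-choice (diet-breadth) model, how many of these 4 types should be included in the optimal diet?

3

Profitabilities (E/h, kJ/s): snails 3.13, mud crabs 1.75, amphipods 1.2, polychaete worms 0.143. Add prey in this order while the next type's profitability exceeds the intake rate on those already taken.
Rate on top 1: 0.6091. mud crabs: 1.75 > 0.6091 → include.
Rate on top 2: 0.8225. amphipods: 1.2 > 0.8225 → include.
Rate on top 3: 0.8962. polychaete worms: 0.143 < 0.8962 → exclude; stop.
Optimal diet: snails, mud crabs, amphipods — 3 of 4 types.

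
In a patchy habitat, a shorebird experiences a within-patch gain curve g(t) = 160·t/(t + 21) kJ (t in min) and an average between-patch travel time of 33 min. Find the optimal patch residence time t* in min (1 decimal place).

26.3 min

Maximise g(t)/(T+t): set derivative to zero → g'(t)(T+t) = g(t).
g'(t) = 160·21/(t + 21)². Setting 160·21/(t+21)² = 160t/[(t+21)(33+t)] gives 21(33+t) = t(t+21), so t² = 21×33 = 693.
t* = √693 = 26.32 min.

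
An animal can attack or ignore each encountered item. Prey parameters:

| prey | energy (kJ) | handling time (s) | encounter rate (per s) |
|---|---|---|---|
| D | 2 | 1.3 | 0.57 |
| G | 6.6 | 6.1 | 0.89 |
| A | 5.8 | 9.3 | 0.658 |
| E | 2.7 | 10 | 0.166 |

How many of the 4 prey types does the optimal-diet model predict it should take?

E/h in descending order: D 1.54, G 1.08, A 0.624, E 0.27 kJ/s. The optimal diet is the largest prefix of this list for which every included type satisfies E_i/h_i > R on the types above it.
Rate on top 1: 0.6548. G: 1.08 > 0.6548 → include.
Rate on top 2: 0.9782. A: 0.624 < 0.9782 → exclude; stop.
Optimal diet: D, G — 2 of 4 types.

2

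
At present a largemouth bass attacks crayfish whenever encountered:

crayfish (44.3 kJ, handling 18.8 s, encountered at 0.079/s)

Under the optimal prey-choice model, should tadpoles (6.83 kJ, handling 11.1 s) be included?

No

Intake rate on the current diet: R = (0.079×44.3) / (1 + 0.079×18.8) = 3.5/2.485 = 1.408 kJ/s.
tadpoles: E/h = 6.83/11.1 = 0.6153 kJ/s.
0.6153 < 1.408, so adding tadpoles would lower the average — exclude it.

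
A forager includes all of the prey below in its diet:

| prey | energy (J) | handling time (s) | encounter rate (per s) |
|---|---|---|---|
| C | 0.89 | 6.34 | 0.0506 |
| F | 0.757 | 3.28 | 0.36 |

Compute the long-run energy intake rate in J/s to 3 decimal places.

0.127 J/s

R = Σλ_iE_i / (1 + Σλ_ih_i)
Numerator: 0.0506×0.89 + 0.36×0.757 = 0.3176
Denominator: 1 + 0.0506×6.34 + 0.36×3.28 = 2.502
R = 0.3176/2.502 = 0.1269 J/s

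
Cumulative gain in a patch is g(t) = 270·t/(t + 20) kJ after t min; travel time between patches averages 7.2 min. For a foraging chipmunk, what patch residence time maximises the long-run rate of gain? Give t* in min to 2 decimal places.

Optimal t* satisfies g'(t*) = g(t*)/(T + t*).
g'(t) = 270·20/(t + 20)². Setting 270·20/(t+20)² = 270t/[(t+20)(7.2+t)] gives 20(7.2+t) = t(t+20), so t² = 20×7.2 = 144.
t* = √144 = 12 min.

12.00 min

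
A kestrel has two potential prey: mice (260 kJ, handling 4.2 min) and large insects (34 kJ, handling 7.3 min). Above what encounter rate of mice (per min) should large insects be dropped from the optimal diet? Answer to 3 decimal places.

At the threshold, the rate on mice alone equals the profitability of large insects: λ·260/(1 + λ·4.2) = 34/7.3 = 4.658.
Rearranging, λ(260 − 4.658×4.2) = 4.658, so λ = 4.658/240.4 = 0.01937 per min.

0.019 per min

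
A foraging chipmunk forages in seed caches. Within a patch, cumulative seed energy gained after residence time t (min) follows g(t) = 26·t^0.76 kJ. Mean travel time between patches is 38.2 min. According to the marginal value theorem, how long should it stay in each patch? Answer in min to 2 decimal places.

By the marginal value theorem, leave when the instantaneous gain rate g'(t) equals the habitat-wide average g(t)/(T + t).
g'(t) = 0.76·26·t^-0.24. Setting 0.76·26·t^-0.24 = 26·t^0.76/(38.2+t) gives 0.76(38.2+t) = t, so 0.24·t = 0.76×38.2.
t* = 0.76×38.2/0.24 = 121 min.

120.97 min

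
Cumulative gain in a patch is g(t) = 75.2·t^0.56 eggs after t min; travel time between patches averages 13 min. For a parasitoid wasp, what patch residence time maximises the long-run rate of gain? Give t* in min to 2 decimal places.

Maximise g(t)/(T+t): set derivative to zero → g'(t)(T+t) = g(t).
g'(t) = 0.56·75.2·t^-0.44. Setting 0.56·75.2·t^-0.44 = 75.2·t^0.56/(13+t) gives 0.56(13+t) = t, so 0.44·t = 0.56×13.
t* = 0.56×13/0.44 = 16.55 min.

16.55 min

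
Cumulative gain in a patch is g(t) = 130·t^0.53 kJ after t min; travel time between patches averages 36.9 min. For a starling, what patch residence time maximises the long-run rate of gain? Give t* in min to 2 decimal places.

41.61 min

Optimal t* satisfies g'(t*) = g(t*)/(T + t*).
g'(t) = 0.53·130·t^-0.47. Setting 0.53·130·t^-0.47 = 130·t^0.53/(36.9+t) gives 0.53(36.9+t) = t, so 0.47·t = 0.53×36.9.
t* = 0.53×36.9/0.47 = 41.61 min.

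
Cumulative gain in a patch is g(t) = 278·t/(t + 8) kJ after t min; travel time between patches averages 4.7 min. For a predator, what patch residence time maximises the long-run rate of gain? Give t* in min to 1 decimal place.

By the marginal value theorem, leave when the instantaneous gain rate g'(t) equals the habitat-wide average g(t)/(T + t).
g'(t) = 278·8/(t + 8)². Setting 278·8/(t+8)² = 278t/[(t+8)(4.7+t)] gives 8(4.7+t) = t(t+8), so t² = 8×4.7 = 37.6.
t* = √37.6 = 6.132 min.

6.1 min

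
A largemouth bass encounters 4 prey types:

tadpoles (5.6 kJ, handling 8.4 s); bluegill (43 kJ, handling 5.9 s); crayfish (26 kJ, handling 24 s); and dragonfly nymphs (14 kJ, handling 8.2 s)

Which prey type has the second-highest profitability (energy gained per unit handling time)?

Profitability E/h (kJ/s): tadpoles = 5.6/8.4 = 0.667, bluegill = 43/5.9 = 7.29, crayfish = 26/24 = 1.08, dragonfly nymphs = 14/8.2 = 1.71.
Ranked: bluegill > dragonfly nymphs > crayfish > tadpoles.

dragonfly nymphs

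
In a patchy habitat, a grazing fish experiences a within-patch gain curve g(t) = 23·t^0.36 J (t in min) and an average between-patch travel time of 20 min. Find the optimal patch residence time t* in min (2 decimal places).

Maximise g(t)/(T+t): set derivative to zero → g'(t)(T+t) = g(t).
g'(t) = 0.36·23·t^-0.64. Setting 0.36·23·t^-0.64 = 23·t^0.36/(20+t) gives 0.36(20+t) = t, so 0.64·t = 0.36×20.
t* = 0.36×20/0.64 = 11.25 min.

11.25 min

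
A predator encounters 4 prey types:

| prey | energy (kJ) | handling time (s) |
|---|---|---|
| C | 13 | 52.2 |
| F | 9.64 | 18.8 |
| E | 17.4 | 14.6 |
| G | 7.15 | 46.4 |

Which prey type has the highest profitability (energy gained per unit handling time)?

E

Profitability E/h (kJ/s): C = 13/52.2 = 0.249, F = 9.64/18.8 = 0.513, E = 17.4/14.6 = 1.19, G = 7.15/46.4 = 0.154.
Ranked: E > F > C > G.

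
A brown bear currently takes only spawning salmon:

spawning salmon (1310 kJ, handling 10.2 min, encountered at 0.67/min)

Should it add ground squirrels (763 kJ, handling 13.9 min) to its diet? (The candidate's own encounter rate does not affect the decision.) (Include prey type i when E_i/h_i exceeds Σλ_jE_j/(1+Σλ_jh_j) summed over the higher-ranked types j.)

No

On spawning salmon alone, R = ΣλE/(1+Σλh) = 877.7/7.834 = 112 kJ/min.
ground squirrels: E/h = 763/13.9 = 54.89 kJ/min.
Since 54.89 < R, time spent handling ground squirrels is better spent searching.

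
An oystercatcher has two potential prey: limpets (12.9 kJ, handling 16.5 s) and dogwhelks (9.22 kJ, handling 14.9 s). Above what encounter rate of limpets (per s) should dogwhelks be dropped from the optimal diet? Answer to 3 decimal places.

The zero-one rule: include dogwhelks iff E₂/h₂ > λE₁/(1+λh₁). Equality gives the switch point.
λE₁h₂ = E₂ + λE₂h₁ ⇒ λ = E₂/(E₁h₂ − E₂h₁) = 9.22/(192.2 − 152.1) = 0.23 per s.

0.230 per s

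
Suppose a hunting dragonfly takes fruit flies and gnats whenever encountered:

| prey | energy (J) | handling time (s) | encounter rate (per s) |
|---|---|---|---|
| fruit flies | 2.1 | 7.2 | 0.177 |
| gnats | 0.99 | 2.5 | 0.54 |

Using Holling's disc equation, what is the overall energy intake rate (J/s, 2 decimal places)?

0.25 J/s

R = (0.177×2.1 + 0.54×0.99) / (1 + 0.177×7.2 + 0.54×2.5) = 0.9063/3.624 = 0.2501 J/s.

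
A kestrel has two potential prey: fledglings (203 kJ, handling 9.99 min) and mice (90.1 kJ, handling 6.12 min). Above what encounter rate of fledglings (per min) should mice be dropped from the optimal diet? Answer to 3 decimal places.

The zero-one rule: include mice iff E₂/h₂ > λE₁/(1+λh₁). Equality gives the switch point.
λE₁h₂ = E₂ + λE₂h₁ ⇒ λ = E₂/(E₁h₂ − E₂h₁) = 90.1/(1242 − 900.1) = 0.2632 per min.

0.263 per min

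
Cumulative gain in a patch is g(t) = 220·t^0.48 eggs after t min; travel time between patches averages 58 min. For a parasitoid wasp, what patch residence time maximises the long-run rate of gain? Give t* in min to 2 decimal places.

53.54 min

Maximise g(t)/(T+t): set derivative to zero → g'(t)(T+t) = g(t).
g'(t) = 0.48·220·t^-0.52. Setting 0.48·220·t^-0.52 = 220·t^0.48/(58+t) gives 0.48(58+t) = t, so 0.52·t = 0.48×58.
t* = 0.48×58/0.52 = 53.54 min.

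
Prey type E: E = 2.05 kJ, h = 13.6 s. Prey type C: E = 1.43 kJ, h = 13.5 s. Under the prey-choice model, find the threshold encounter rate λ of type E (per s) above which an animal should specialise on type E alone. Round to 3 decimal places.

0.174 per s

Drop type C once their profitability E₂/h₂ falls below the rate achievable on type E alone: E₂/h₂ = λE₁/(1 + λh₁).
Solve for λ: λE₁h₂ = E₂(1 + λh₁) → λ(E₁h₂ − E₂h₁) = E₂ → λ = E₂/(E₁h₂ − E₂h₁).
λ = 1.43/(2.05×13.5 − 1.43×13.6) = 1.43/8.227 = 0.1738 per s.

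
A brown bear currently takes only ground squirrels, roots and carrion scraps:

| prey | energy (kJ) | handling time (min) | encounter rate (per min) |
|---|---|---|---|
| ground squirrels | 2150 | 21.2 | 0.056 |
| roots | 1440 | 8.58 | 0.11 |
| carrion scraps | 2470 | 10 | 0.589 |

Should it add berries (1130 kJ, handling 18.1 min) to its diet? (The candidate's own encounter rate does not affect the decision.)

No

On ground squirrels, roots and carrion scraps alone, R = ΣλE/(1+Σλh) = 1734/9.021 = 192.2 kJ/min.
Profitability of berries: 1130/18.1 = 62.43 kJ/min.
Since 62.43 < R, time spent handling berries is better spent searching.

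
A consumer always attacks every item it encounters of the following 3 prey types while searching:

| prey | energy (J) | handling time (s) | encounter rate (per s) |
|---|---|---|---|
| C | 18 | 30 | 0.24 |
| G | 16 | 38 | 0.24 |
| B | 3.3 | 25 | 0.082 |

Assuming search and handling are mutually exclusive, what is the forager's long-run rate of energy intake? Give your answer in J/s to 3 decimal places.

R = (0.24×18 + 0.24×16 + 0.082×3.3) / (1 + 0.24×30 + 0.24×38 + 0.082×25) = 8.431/19.37 = 0.4352 J/s.

0.435 J/s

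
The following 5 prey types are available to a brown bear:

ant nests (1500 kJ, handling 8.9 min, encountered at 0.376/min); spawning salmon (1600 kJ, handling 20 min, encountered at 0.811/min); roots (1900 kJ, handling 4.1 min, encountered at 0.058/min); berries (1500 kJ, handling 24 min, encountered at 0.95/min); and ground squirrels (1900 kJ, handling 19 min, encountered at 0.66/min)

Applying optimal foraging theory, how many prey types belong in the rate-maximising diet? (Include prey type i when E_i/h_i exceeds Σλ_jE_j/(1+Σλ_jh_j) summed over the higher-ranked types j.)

2

Profitabilities (E/h, kJ/min): roots 463, ant nests 169, ground squirrels 100, spawning salmon 80, berries 62.5. Add prey in this order while the next type's profitability exceeds the intake rate on those already taken.
Rate on top 1: 89.03. ant nests: 169 > 89.03 → include.
Rate on top 2: 147.1. ground squirrels: 100 < 147.1 → exclude; stop.
Optimal diet: roots, ant nests — 2 of 5 types.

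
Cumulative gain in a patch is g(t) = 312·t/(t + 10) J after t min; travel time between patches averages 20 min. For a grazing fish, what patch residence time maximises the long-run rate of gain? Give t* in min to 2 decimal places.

14.14 min

Maximise g(t)/(T+t): set derivative to zero → g'(t)(T+t) = g(t).
g'(t) = 312·10/(t + 10)². Setting 312·10/(t+10)² = 312t/[(t+10)(20+t)] gives 10(20+t) = t(t+10), so t² = 10×20 = 200.
t* = √200 = 14.14 min.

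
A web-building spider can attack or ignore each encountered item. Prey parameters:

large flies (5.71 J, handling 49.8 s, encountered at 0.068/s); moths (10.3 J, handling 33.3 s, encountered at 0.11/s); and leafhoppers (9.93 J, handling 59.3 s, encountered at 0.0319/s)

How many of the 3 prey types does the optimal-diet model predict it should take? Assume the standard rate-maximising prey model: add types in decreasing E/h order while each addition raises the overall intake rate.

1

Profitabilities (E/h, J/s): moths 0.309, leafhoppers 0.167, large flies 0.115. Add prey in this order while the next type's profitability exceeds the intake rate on those already taken.
Rate on top 1: 0.243. leafhoppers: 0.167 < 0.243 → exclude; stop.
Optimal diet: moths — 1 of 3 types.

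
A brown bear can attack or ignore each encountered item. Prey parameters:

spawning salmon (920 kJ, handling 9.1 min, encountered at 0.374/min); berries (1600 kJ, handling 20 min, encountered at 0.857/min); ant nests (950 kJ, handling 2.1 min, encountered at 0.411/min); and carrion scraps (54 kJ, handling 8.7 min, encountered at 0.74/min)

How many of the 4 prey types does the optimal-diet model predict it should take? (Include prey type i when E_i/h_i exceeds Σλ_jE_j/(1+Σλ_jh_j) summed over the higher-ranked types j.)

1

Rank by E/h (kJ/min): ant nests 452, spawning salmon 101, berries 80, carrion scraps 6.21. Include each in turn until the next type's E/h falls below the running intake rate.
Rate on top 1: 209.6. spawning salmon: 101 < 209.6 → exclude; stop.
Optimal diet: ant nests — 1 of 4 types.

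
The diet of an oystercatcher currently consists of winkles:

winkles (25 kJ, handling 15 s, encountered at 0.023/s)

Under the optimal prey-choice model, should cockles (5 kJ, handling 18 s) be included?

Intake rate on the current diet: R = (0.023×25) / (1 + 0.023×15) = 0.575/1.345 = 0.4275 kJ/s.
Profitability of cockles: 5/18 = 0.2778 kJ/s.
0.2778 < 0.4275, so adding cockles would lower the average — exclude it.

No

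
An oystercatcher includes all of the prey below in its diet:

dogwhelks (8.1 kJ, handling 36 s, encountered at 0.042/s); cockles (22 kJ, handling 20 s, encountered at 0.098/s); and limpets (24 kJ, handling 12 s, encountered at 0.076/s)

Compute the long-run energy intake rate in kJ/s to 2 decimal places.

0.80 kJ/s

R = (0.042×8.1 + 0.098×22 + 0.076×24) / (1 + 0.042×36 + 0.098×20 + 0.076×12) = 4.32/5.384 = 0.8024 kJ/s.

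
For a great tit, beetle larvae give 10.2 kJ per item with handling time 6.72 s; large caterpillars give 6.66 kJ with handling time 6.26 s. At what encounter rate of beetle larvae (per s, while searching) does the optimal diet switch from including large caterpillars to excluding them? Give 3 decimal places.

At the threshold, the rate on beetle larvae alone equals the profitability of large caterpillars: λ·10.2/(1 + λ·6.72) = 6.66/6.26 = 1.064.
Rearranging, λ(10.2 − 1.064×6.72) = 1.064, so λ = 1.064/3.051 = 0.3487 per s.

0.349 per s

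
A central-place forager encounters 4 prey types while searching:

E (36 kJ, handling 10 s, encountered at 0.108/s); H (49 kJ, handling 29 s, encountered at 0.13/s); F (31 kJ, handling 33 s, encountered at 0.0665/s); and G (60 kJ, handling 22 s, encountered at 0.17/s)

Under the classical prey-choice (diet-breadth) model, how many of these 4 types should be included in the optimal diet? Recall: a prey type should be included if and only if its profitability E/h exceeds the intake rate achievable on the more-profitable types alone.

2

Profitabilities (E/h, kJ/s): E 3.6, G 2.73, H 1.69, F 0.939. Add prey in this order while the next type's profitability exceeds the intake rate on those already taken.
Rate on top 1: 1.869. G: 2.73 > 1.869 → include.
Rate on top 2: 2.421. H: 1.69 < 2.421 → exclude; stop.
Optimal diet: E, G — 2 of 4 types.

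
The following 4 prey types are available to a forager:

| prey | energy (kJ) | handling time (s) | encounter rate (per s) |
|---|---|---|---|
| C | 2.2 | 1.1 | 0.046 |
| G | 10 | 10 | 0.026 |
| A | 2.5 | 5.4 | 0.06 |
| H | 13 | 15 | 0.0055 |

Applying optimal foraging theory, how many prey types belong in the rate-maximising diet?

4

Profitabilities (E/h, kJ/s): C 2, G 1, H 0.867, A 0.463. Add prey in this order while the next type's profitability exceeds the intake rate on those already taken.
Rate on top 1: 0.09633. G: 1 > 0.09633 → include.
Rate on top 2: 0.2756. H: 0.867 > 0.2756 → include.
Rate on top 3: 0.3106. A: 0.463 > 0.3106 → include.
Optimal diet: C, G, H, A — 4 of 4 types.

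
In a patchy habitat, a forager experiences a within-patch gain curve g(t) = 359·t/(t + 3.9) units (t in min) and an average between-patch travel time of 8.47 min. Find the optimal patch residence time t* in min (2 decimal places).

5.75 min

Optimal t* satisfies g'(t*) = g(t*)/(T + t*).
g'(t) = 359·3.9/(t + 3.9)². Setting 359·3.9/(t+3.9)² = 359t/[(t+3.9)(8.47+t)] gives 3.9(8.47+t) = t(t+3.9), so t² = 3.9×8.47 = 33.03.
t* = √33.03 = 5.747 min.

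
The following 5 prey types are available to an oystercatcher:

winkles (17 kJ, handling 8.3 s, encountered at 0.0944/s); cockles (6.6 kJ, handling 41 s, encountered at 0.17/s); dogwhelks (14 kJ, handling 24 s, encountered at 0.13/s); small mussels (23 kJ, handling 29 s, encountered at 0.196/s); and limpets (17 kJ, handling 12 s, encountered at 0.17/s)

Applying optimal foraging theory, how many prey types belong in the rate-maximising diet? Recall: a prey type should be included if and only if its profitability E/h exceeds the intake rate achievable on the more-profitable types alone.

E/h in descending order: winkles 2.05, limpets 1.42, small mussels 0.793, dogwhelks 0.583, cockles 0.161 kJ/s. The optimal diet is the largest prefix of this list for which every included type satisfies E_i/h_i > R on the types above it.
Rate on top 1: 0.8998. limpets: 1.42 > 0.8998 → include.
Rate on top 2: 1.176. small mussels: 0.793 < 1.176 → exclude; stop.
Optimal diet: winkles, limpets — 2 of 5 types.

2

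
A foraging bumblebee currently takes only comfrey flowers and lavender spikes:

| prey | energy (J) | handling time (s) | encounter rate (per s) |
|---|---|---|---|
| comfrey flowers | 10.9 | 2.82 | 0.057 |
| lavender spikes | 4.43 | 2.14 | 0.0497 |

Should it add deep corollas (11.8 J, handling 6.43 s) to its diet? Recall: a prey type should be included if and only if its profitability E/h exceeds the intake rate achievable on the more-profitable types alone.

Yes

Current rate: (0.057×10.9 + 0.0497×4.43)/(1 + 0.057×2.82 + 0.0497×2.14) = 0.6641 J/s.
Profitability of deep corollas: 11.8/6.43 = 1.835 J/s.
Since 1.835 > R, including deep corollas increases the long-run rate.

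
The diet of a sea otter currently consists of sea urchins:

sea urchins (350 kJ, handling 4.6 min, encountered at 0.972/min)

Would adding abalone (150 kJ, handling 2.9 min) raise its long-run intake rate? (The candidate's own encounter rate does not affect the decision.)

No

On sea urchins alone, R = ΣλE/(1+Σλh) = 340.2/5.471 = 62.18 kJ/min.
Profitability of abalone: 150/2.9 = 51.72 kJ/min.
51.72 < 62.18, so adding abalone would lower the average — exclude it.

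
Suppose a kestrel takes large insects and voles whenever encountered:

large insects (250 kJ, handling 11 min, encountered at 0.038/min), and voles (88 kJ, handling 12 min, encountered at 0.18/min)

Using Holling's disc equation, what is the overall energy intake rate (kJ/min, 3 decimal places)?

Energy encountered per unit search time: 0.038×250 + 0.18×88 = 25.34 kJ/min.
Handling time per unit search time: 0.038×11 + 0.18×12 = 2.578.
Rate = 25.34/(1 + 2.578) = 7.082 kJ/min.

7.082 kJ/min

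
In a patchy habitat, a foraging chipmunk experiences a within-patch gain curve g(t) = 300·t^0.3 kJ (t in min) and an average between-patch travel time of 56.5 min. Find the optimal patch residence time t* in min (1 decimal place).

By the marginal value theorem, leave when the instantaneous gain rate g'(t) equals the habitat-wide average g(t)/(T + t).
g'(t) = 0.3·300·t^-0.7. Setting 0.3·300·t^-0.7 = 300·t^0.3/(56.5+t) gives 0.3(56.5+t) = t, so 0.70·t = 0.3×56.5.
t* = 0.3×56.5/0.70 = 24.21 min.

24.2 min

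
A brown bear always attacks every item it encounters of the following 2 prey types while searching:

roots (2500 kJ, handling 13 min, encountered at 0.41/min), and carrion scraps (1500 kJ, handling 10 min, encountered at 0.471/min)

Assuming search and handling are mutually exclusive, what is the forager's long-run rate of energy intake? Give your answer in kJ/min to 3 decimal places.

156.839 kJ/min

Energy encountered per unit search time: 0.41×2500 + 0.471×1500 = 1732 kJ/min.
Handling time per unit search time: 0.41×13 + 0.471×10 = 10.04.
Rate = 1732/(1 + 10.04) = 156.8 kJ/min.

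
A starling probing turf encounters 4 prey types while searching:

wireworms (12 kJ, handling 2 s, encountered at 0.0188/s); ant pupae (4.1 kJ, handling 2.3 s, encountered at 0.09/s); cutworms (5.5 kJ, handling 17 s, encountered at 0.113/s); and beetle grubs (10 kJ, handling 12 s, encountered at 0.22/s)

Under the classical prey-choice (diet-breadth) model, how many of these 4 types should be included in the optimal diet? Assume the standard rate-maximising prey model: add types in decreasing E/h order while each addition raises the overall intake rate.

3

Rank by E/h (kJ/s): wireworms 6, ant pupae 1.78, beetle grubs 0.833, cutworms 0.324. Include each in turn until the next type's E/h falls below the running intake rate.
Rate on top 1: 0.2174. ant pupae: 1.78 > 0.2174 → include.
Rate on top 2: 0.4777. beetle grubs: 0.833 > 0.4777 → include.
Rate on top 3: 0.7194. cutworms: 0.324 < 0.7194 → exclude; stop.
Optimal diet: wireworms, ant pupae, beetle grubs — 3 of 4 types.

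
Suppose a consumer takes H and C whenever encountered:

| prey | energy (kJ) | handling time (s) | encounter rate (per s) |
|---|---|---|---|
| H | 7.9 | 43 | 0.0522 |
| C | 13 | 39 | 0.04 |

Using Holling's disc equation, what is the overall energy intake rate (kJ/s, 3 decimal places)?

0.194 kJ/s

Energy encountered per unit search time: 0.0522×7.9 + 0.04×13 = 0.9324 kJ/s.
Handling time per unit search time: 0.0522×43 + 0.04×39 = 3.805.
Rate = 0.9324/(1 + 3.805) = 0.1941 kJ/s.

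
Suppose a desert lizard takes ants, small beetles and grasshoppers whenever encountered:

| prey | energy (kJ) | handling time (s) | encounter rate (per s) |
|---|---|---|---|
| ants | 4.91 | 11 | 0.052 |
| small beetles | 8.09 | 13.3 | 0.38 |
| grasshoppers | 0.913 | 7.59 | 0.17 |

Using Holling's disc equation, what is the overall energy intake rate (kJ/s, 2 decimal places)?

Energy encountered per unit search time: 0.052×4.91 + 0.38×8.09 + 0.17×0.913 = 3.485 kJ/s.
Handling time per unit search time: 0.052×11 + 0.38×13.3 + 0.17×7.59 = 6.916.
Rate = 3.485/(1 + 6.916) = 0.4402 kJ/s.

0.44 kJ/s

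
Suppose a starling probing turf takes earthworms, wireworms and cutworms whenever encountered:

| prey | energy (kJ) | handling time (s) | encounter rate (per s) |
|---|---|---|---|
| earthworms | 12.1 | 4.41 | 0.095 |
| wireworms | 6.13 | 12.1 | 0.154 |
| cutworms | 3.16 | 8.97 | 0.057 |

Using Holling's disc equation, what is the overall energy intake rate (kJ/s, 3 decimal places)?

0.599 kJ/s

R = Σλ_iE_i / (1 + Σλ_ih_i)
Numerator: 0.095×12.1 + 0.154×6.13 + 0.057×3.16 = 2.274
Denominator: 1 + 0.095×4.41 + 0.154×12.1 + 0.057×8.97 = 3.794
R = 2.274/3.794 = 0.5993 kJ/s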